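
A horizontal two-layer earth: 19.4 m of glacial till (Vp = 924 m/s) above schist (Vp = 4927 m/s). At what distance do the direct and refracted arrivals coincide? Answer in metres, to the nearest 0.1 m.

46.9 m

θ_c = arcsin(924/4927) = 10.81°, so cos θ_c = 0.9823 and tᵢ = 2h cos θ_c/V₁ = 0.0412 s.
At crossover x/V₁ = x/V₂ + tᵢ ⇒ x = tᵢ/(1/V₁ − 1/V₂) = 0.04125/(1.0823e-03 − 2.0296e-04) = 46.91 m.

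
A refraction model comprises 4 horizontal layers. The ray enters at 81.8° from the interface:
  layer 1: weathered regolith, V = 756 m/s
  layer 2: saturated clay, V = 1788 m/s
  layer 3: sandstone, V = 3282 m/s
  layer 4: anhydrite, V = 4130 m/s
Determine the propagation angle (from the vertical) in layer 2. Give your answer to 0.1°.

19.7°

From the normal: θ₁ = 90° − 81.8° = 8.2°.
Ray parameter p = sin 8.2° / 756 = 1.8866e-04 s/m.
sin θ_2 = p·V_2 = 1.8866e-04 × 1788 = 0.3373.
θ_2 = arcsin 0.3373 = 19.71°.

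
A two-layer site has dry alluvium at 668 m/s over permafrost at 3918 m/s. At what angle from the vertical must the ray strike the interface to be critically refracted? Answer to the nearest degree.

10°

Critical incidence: sin θ_c = V₁/V₂ = 668/3918 = 0.1705.
θ_c = arcsin 0.1705 = 9.82°.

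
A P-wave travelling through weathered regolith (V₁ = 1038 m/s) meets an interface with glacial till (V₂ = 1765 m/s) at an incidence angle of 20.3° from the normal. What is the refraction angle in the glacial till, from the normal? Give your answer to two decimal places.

sin θ₁/V₁ = sin θ₂/V₂ ⇒ sin θ₂ = 1765·sin 20.3°/1038 = 1765·0.3469/1038 = 0.5899.
θ₂ = sin⁻¹(0.5899) = 36.15° (from vertical).

36.15°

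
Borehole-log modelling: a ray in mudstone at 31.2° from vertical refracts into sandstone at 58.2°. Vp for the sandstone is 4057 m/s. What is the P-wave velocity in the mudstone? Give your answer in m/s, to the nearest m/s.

2473 m/s

sin 31.2° = 0.5180; sin 58.2° = 0.8499.
V₁ = V₂·(sin θ₁/sin θ₂) = 4057·(0.5180/0.8499) = 2472.82 m/s.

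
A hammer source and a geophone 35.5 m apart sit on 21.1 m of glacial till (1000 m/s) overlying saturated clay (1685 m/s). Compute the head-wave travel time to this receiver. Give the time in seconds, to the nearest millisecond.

t = x/V₂ + 2h·√(V₂²−V₁²)/(V₁V₂).
√(V₂²−V₁²) = √(1685²−1000²) = 1356.2 m/s; delay term = 2·21.1·1356.2/(1000·1685) = 0.03396 s.
t = 35.5/1685 + 0.03396 = 0.05503 s.

0.055 s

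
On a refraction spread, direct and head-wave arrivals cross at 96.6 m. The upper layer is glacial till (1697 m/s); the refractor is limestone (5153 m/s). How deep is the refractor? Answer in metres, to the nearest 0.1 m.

h = (x_cross/2)·√((V₂−V₁)/(V₂+V₁)).
(V₂−V₁)/(V₂+V₁) = (5153−1697)/(5153+1697) = 0.5045; √ = 0.7103.
h = (96.6/2)·0.7103 = 34.31 m.

34.3 m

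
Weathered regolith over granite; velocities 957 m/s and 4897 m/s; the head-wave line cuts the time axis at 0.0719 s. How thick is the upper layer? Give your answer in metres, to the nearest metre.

θ_c = arcsin(957/4897) = 11.27°; cos θ_c = 0.9807.
tᵢ = 2h cos θ_c/V₁ ⇒ h = tᵢ·V₁/(2 cos θ_c) = 0.0719·957/(2·0.9807) = 35.08 m.

35 m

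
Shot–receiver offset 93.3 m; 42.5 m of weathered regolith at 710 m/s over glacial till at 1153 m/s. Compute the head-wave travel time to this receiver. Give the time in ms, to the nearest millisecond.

t = x/V₂ + 2h·√(V₂²−V₁²)/(V₁V₂).
√(V₂²−V₁²) = √(1153²−710²) = 908.5 m/s; delay term = 2·42.5·908.5/(710·1153) = 0.09433 s.
t = 93.3/1153 + 0.09433 = 0.17525 s.

175 ms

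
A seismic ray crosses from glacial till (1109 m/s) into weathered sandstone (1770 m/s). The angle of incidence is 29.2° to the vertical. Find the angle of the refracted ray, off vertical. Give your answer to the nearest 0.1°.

51.1°

sin θ₁/V₁ = sin θ₂/V₂ ⇒ sin θ₂ = 1770·sin 29.2°/1109 = 1770·0.4879/1109 = 0.7786.
θ₂ = sin⁻¹(0.7786) = 51.14° (from vertical).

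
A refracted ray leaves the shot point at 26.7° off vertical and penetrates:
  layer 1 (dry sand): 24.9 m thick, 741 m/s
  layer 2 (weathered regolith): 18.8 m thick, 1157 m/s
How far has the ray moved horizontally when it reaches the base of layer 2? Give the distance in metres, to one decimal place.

31.0 m

Apply Snell's law at each interface; in layer i the horizontal offset is hᵢ·tan θᵢ.
Layer 1: θ = 26.70°; offset = 24.9·tan 26.70° = 12.523 m.
Layer 2: sin θ = 1157·sin 26.7°/741 = 0.7016, θ = 44.55°; offset = 18.8·tan 44.55° = 18.509 m.
Σ offsets = 31.032 m.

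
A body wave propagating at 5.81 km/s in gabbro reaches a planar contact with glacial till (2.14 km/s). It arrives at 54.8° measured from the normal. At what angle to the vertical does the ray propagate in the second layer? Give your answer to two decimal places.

Snell's law: sin θ₂ = (V₂/V₁)·sin θ₁ = (2.14/5.81)·sin 54.8° = 0.3010.
θ₂ = arcsin 0.3010 = 17.52° from the normal.

17.52°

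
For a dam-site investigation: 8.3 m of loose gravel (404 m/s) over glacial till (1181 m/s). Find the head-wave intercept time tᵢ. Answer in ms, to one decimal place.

tᵢ = 2h·√(V₂²−V₁²)/(V₁V₂).
√(V₂²−V₁²) = √(1181²−404²) = 1109.7 m/s.
tᵢ = 2·8.3·1109.7/(404·1181) = 0.03861 s.

38.6 ms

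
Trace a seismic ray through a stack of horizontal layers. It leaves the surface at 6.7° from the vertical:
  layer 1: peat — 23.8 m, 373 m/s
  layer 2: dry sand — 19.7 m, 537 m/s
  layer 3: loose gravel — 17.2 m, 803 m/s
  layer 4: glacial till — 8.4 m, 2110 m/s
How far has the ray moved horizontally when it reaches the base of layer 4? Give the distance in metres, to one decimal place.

18.0 m

Apply Snell's law at each interface; in layer i the horizontal offset is hᵢ·tan θᵢ.
Layer 1: θ = 6.70°; offset = 23.8·tan 6.70° = 2.796 m.
Layer 2: sin θ = 537·sin 6.7°/373 = 0.1680, θ = 9.67°; offset = 19.7·tan 9.67° = 3.357 m.
Layer 3: sin θ = 803·sin 6.7°/373 = 0.2512, θ = 14.55°; offset = 17.2·tan 14.55° = 4.463 m.
Layer 4: sin θ = 2110·sin 6.7°/373 = 0.6600, θ = 41.30°; offset = 8.4·tan 41.30° = 7.379 m.
Summing the layer offsets gives 17.995 m.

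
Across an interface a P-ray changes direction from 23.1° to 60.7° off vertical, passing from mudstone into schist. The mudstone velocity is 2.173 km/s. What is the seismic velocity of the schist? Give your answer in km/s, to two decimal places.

4.83 km/s

Snell's law: sin 23.1°/V₁ = sin 60.7°/V₂.
V₂ = V₁·sin 60.7°/sin 23.1° = 2.173 × 2.2228 = 4.83 km/s.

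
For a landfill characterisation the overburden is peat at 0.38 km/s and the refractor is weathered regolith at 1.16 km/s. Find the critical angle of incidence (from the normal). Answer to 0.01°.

19.12°

At critical incidence the refracted ray runs along the interface (θ₂ = 90°), so sin θ_c = V₁/V₂.
θ_c = arcsin(0.38/1.16) = arcsin 0.3276 = 19.12°.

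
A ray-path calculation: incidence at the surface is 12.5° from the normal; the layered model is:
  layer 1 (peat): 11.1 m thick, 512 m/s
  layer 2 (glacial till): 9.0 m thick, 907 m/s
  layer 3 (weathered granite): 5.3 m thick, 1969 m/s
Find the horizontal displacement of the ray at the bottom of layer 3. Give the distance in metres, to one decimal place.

14.2 m

Ray parameter p = sin 12.5° / 512 m/s = 4.2273e-04 s/m.
Layer 1: θ = 12.50°; offset = 11.1·tan 12.50° = 2.461 m.
Layer 2: sin θ = p·907 = 0.3834 → θ = 22.55°; offset = 9.0·tan 22.55° = 3.736 m.
Layer 3: sin θ = p·1969 = 0.8324 → θ = 56.34°; offset = 5.3·tan 56.34° = 7.960 m.
Σ offsets = 14.157 m.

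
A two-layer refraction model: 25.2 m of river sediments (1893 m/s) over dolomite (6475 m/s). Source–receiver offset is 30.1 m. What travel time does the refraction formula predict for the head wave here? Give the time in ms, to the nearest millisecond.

30 ms

t = x/V₂ + 2h·√(V₂²−V₁²)/(V₁V₂).
√(V₂²−V₁²) = √(6475²−1893²) = 6192.1 m/s; delay term = 2·25.2·6192.1/(1893·6475) = 0.02546 s.
t = 30.1/6475 + 0.02546 = 0.03011 s.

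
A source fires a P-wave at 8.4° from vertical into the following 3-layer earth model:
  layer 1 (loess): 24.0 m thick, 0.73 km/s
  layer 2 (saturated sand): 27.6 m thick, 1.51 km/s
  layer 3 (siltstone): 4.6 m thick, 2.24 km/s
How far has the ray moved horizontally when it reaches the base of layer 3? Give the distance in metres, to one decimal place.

14.6 m

Ray parameter p = sin 8.4° / 0.73 km/s = 2.0011e-01 s/km.
Layer 1: θ = 8.40°; offset = 24.0·tan 8.40° = 3.544 m.
Layer 2: sin θ = p·1.51 = 0.3022 → θ = 17.59°; offset = 27.6·tan 17.59° = 8.749 m.
Layer 3: sin θ = p·2.24 = 0.4483 → θ = 26.63°; offset = 4.6·tan 26.63° = 2.307 m.
Total horizontal offset = 14.600 m.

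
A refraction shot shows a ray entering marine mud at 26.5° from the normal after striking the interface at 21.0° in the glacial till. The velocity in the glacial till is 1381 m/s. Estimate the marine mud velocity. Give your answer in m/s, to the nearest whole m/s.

sin 21.0° = 0.3584; sin 26.5° = 0.4462.
V₂ = V₁·(sin θ₂/sin θ₁) = 1381·(0.4462/0.3584) = 1719.46 m/s.

1719 m/s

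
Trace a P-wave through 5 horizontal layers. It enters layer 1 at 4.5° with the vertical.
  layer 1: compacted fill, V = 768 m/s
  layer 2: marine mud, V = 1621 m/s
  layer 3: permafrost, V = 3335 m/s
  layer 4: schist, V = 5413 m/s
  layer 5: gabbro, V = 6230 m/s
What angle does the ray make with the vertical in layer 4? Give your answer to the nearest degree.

34°

Snell's law across each interface conserves sin θ / V, so sin θ_4 = V_4·sin θ₁/V₁.
sin θ_4 = 5413 × sin 4.5° / 768 = 0.5530.
θ_4 = 33.57° from the vertical.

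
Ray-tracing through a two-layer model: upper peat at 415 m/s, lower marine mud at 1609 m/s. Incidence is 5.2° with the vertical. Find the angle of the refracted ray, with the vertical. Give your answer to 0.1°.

Snell's law: sin θ₂ = (V₂/V₁)·sin θ₁ = (1609/415)·sin 5.2° = 0.3514.
θ₂ = sin⁻¹(0.3514) = 20.57° (from vertical).

20.6°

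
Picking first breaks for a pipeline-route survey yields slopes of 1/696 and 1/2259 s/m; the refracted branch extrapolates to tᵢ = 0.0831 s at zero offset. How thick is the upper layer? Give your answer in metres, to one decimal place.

30.4 m

h = tᵢ·V₁·V₂ / (2·√(V₂²−V₁²)).
√(V₂²−V₁²) = √(2259² − 696²) = 2149.1 m/s.
h = 0.0831 s × 696 × 2259 / (2 × 2149.1) = 30.40 m.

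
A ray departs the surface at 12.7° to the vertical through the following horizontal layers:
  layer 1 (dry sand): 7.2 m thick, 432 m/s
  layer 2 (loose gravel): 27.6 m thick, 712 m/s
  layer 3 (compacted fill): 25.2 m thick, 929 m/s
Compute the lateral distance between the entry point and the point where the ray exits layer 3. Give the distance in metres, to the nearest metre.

26 m

Ray parameter p = sin 12.7° / 432 m/s = 5.0890e-04 s/m.
Layer 1: θ = 12.70°; offset = 7.2·tan 12.70° = 1.623 m.
Layer 2: sin θ = p·712 = 0.3623 → θ = 21.24°; offset = 27.6·tan 21.24° = 10.730 m.
Layer 3: sin θ = p·929 = 0.4728 → θ = 28.21°; offset = 25.2·tan 28.21° = 13.520 m.
Σ offsets = 25.873 m.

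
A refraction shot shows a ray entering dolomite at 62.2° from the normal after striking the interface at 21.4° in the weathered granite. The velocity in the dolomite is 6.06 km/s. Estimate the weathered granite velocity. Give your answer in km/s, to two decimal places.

Snell's law: sin 21.4°/V₁ = sin 62.2°/V₂.
V₁ = V₂·sin 21.4°/sin 62.2° = 6.06 × 0.4125 = 2.50 km/s.

2.50 km/s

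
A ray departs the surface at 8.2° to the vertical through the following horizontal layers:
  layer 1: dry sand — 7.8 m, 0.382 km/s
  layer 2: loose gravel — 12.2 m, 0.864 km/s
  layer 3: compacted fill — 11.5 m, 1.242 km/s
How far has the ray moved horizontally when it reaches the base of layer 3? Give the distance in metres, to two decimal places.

11.30 m

Apply Snell's law at each interface; in layer i the horizontal offset is hᵢ·tan θᵢ.
Layer 1: θ = 8.20°; offset = 7.8·tan 8.20° = 1.1240 m.
Layer 2: sin θ = 0.864·sin 8.2°/0.382 = 0.3226, θ = 18.82°; offset = 12.2·tan 18.82° = 4.1580 m.
Layer 3: sin θ = 1.242·sin 8.2°/0.382 = 0.4637, θ = 27.63°; offset = 11.5·tan 27.63° = 6.0192 m.
Total horizontal offset = 11.3012 m.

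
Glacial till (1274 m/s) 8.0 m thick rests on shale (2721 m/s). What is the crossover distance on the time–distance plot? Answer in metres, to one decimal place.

26.6 m

θ_c = arcsin(1274/2721) = 27.92°, so cos θ_c = 0.8836 and tᵢ = 2h cos θ_c/V₁ = 0.0111 s.
At crossover x/V₁ = x/V₂ + tᵢ ⇒ x = tᵢ/(1/V₁ − 1/V₂) = 0.01110/(7.8493e-04 − 3.6751e-04) = 26.59 m.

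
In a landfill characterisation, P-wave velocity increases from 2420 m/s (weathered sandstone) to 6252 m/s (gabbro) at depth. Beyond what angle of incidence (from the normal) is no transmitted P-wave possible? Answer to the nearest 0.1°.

Critical incidence: sin θ_c = V₁/V₂ = 2420/6252 = 0.3871.
θ_c = arcsin 0.3871 = 22.77°.

22.8°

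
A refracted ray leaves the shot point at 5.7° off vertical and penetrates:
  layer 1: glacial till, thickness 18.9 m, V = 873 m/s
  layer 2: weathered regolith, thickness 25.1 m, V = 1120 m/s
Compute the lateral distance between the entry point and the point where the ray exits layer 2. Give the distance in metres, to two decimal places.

Ray parameter p = sin 5.7° / 873 m/s = 1.1377e-04 s/m.
Layer 1: θ = 5.70°; offset = 18.9·tan 5.70° = 1.8865 m.
Layer 2: sin θ = p·1120 = 0.1274 → θ = 7.32°; offset = 25.1·tan 7.32° = 3.2245 m.
Summing the layer offsets gives 5.1110 m.

5.11 m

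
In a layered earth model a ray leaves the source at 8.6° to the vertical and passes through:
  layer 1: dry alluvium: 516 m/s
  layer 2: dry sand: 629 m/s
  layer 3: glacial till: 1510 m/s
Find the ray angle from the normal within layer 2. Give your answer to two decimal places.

Snell's law across each interface conserves sin θ / V, so sin θ_2 = V_2·sin θ₁/V₁.
sin θ_2 = 629 × sin 8.6° / 516 = 0.1823.
θ_2 = 10.50° from the vertical.

10.50°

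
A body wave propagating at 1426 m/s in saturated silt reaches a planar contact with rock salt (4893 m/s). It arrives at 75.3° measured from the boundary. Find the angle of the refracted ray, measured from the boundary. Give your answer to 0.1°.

Convert to the normal: θ₁ = 90° − 75.3° = 14.7°.
sin θ₁/V₁ = sin θ₂/V₂ ⇒ sin θ₂ = 4893·sin 14.7°/1426 = 4893·0.2538/1426 = 0.8707.
θ₂ = arcsin 0.8707 = 60.54° from the normal.
From the interface: 90° − 60.54° = 29.46°.

29.5°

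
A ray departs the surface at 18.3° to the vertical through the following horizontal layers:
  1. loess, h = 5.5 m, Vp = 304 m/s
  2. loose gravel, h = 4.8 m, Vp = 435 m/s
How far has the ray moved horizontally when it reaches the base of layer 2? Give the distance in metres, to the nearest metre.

Ray parameter p = sin 18.3° / 304 m/s = 1.0329e-03 s/m.
Layer 1: θ = 18.30°; offset = 5.5·tan 18.30° = 1.819 m.
Layer 2: sin θ = p·435 = 0.4493 → θ = 26.70°; offset = 4.8·tan 26.70° = 2.414 m.
Summing the layer offsets gives 4.233 m.

4 m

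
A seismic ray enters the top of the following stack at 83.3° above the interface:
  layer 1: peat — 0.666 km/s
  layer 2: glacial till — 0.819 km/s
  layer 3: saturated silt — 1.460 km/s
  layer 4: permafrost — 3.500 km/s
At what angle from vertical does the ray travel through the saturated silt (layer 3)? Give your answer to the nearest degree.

15°

From the normal: θ₁ = 90° − 83.3° = 6.7°.
Ray parameter p = sin 6.7° / 0.666 = 1.7518e-01 s/km.
sin θ_3 = p·V_3 = 1.7518e-01 × 1.460 = 0.2558.
θ_3 = 14.82° from the vertical.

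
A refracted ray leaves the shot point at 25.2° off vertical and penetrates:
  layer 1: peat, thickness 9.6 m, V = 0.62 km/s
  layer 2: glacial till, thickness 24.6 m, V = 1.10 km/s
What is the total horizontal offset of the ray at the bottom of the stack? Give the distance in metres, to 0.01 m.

32.88 m

p = sin θ₁/V₁ = sin 25.2°/0.62 = 6.8674e-01 s/km is conserved through the stack.
Layer 1: θ = 25.20°; offset = 9.6·tan 25.20° = 4.5174 m.
Layer 2: sin θ = p·1.10 = 0.7554 → θ = 49.06°; offset = 24.6·tan 49.06° = 28.3606 m.
Summing the layer offsets gives 32.8780 m.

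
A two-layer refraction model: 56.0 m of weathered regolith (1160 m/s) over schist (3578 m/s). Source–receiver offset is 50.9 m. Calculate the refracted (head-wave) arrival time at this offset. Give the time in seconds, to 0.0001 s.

0.1056 s

θ_c = arcsin(V₁/V₂) = arcsin(1160/3578) = 18.92°, cos θ_c = 0.9460.
Intercept time tᵢ = 2h cos θ_c / V₁ = 2·56.0·0.9460/1160 = 0.09134 s.
t = x/V₂ + tᵢ = 50.9/3578 + 0.09134 = 0.10556 s.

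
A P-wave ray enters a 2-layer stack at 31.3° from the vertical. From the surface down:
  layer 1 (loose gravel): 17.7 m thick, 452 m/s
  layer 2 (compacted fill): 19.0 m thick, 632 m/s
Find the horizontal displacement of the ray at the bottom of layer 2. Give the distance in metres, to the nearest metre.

31 m

Ray parameter p = sin 31.3° / 452 m/s = 1.1494e-03 s/m.
Layer 1: θ = 31.30°; offset = 17.7·tan 31.30° = 10.762 m.
Layer 2: sin θ = p·632 = 0.7264 → θ = 46.59°; offset = 19.0·tan 46.59° = 20.082 m.
Σ offsets = 30.844 m.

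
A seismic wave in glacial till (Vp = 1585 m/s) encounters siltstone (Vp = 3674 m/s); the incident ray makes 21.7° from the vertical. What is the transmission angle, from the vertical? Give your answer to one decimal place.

59.0°

Snell's law: sin θ₂ = (V₂/V₁)·sin θ₁ = (3674/1585)·sin 21.7° = 0.8571.
θ₂ = arcsin 0.8571 = 58.99° from the normal.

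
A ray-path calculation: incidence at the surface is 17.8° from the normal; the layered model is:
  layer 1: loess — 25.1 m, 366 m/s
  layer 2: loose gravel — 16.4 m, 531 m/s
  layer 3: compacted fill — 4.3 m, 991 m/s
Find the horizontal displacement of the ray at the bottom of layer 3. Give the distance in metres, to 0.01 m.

22.52 m

Apply Snell's law at each interface; in layer i the horizontal offset is hᵢ·tan θᵢ.
Layer 1: θ = 17.80°; offset = 25.1·tan 17.80° = 8.0587 m.
Layer 2: sin θ = 531·sin 17.8°/366 = 0.4435, θ = 26.33°; offset = 16.4·tan 26.33° = 8.1153 m.
Layer 3: sin θ = 991·sin 17.8°/366 = 0.8277, θ = 55.86°; offset = 4.3·tan 55.86° = 6.3427 m.
Summing the layer offsets gives 22.5168 m.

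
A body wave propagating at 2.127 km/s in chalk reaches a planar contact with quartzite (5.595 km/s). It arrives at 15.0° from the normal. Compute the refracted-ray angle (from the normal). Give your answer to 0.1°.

Snell's law: sin θ₂ = (V₂/V₁)·sin θ₁ = (5.595/2.127)·sin 15.0° = 0.6808.
θ₂ = arcsin 0.6808 = 42.91° from the normal.

42.9°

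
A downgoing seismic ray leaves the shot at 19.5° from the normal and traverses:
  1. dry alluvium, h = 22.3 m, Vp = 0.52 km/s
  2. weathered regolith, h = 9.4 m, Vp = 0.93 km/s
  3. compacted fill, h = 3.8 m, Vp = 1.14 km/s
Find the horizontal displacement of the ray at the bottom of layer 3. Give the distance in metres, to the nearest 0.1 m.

Ray parameter p = sin 19.5° / 0.52 km/s = 6.4194e-01 s/km.
Layer 1: θ = 19.50°; offset = 22.3·tan 19.50° = 7.897 m.
Layer 2: sin θ = p·0.93 = 0.5970 → θ = 36.66°; offset = 9.4·tan 36.66° = 6.995 m.
Layer 3: sin θ = p·1.14 = 0.7318 → θ = 47.04°; offset = 3.8·tan 47.04° = 4.080 m.
Summing the layer offsets gives 18.972 m.

19.0 m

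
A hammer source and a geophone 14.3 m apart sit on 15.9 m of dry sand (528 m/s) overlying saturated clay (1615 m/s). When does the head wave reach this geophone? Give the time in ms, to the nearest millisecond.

66 ms

θ_c = arcsin(V₁/V₂) = arcsin(528/1615) = 19.08°, cos θ_c = 0.9450.
Intercept time tᵢ = 2h cos θ_c / V₁ = 2·15.9·0.9450/528 = 0.05692 s.
t = x/V₂ + tᵢ = 14.3/1615 + 0.05692 = 0.06577 s.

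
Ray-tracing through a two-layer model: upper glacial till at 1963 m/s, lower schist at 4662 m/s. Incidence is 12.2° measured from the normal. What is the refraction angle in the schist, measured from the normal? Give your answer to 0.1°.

Snell's law: sin θ₂ = (V₂/V₁)·sin θ₁ = (4662/1963)·sin 12.2° = 0.5019.
θ₂ = arcsin 0.5019 = 30.12° from the normal.

30.1°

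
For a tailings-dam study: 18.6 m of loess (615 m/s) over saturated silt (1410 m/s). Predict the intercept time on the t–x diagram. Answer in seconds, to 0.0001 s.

θ_c = arcsin(V₁/V₂) = arcsin(615/1410) = 25.86°; cos θ_c = 0.8999.
tᵢ = 2h·cos θ_c / V₁ = 2·18.6·0.8999 / 615 = 0.05443 s.

0.0544 s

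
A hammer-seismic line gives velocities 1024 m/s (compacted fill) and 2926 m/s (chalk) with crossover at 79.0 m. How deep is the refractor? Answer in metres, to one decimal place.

x_cross = 2h·√((V₂+V₁)/(V₂−V₁)) → h = x_cross / (2·√((V₂+V₁)/(V₂−V₁))).
√((V₂+V₁)/(V₂−V₁)) = √((2926+1024)/(2926−1024)) = 1.4411.
h = 79.0 / (2·1.4411) = 27.41 m.

27.4 m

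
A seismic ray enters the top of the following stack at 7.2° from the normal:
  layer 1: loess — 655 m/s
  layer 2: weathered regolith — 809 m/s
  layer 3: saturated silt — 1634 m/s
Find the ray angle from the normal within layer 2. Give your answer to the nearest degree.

Snell's law across each interface conserves sin θ / V, so sin θ_2 = V_2·sin θ₁/V₁.
sin θ_2 = 809 × sin 7.2° / 655 = 0.1548.
θ_2 = arcsin 0.1548 = 8.91°.

9°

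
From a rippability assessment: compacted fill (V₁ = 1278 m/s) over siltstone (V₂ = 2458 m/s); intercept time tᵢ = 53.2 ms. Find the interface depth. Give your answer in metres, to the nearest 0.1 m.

θ_c = arcsin(1278/2458) = 31.33°; cos θ_c = 0.8542.
tᵢ = 2h cos θ_c/V₁ ⇒ h = tᵢ·V₁/(2 cos θ_c) = 0.0532·1278/(2·0.8542) = 39.80 m.

39.8 m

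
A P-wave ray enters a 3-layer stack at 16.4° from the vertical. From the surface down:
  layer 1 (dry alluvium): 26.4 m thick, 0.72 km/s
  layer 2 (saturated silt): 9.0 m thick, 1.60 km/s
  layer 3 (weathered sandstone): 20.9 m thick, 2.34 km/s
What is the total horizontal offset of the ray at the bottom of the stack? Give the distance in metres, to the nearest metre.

63 m

Apply Snell's law at each interface; in layer i the horizontal offset is hᵢ·tan θᵢ.
Layer 1: θ = 16.40°; offset = 26.4·tan 16.40° = 7.770 m.
Layer 2: sin θ = 1.60·sin 16.4°/0.72 = 0.6274, θ = 38.86°; offset = 9.0·tan 38.86° = 7.252 m.
Layer 3: sin θ = 2.34·sin 16.4°/0.72 = 0.9176, θ = 66.58°; offset = 20.9·tan 66.58° = 48.249 m.
Σ offsets = 63.271 m.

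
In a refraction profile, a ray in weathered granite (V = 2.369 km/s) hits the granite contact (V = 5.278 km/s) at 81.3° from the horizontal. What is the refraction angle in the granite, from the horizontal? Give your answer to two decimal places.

70.31°

Angle from the normal: 90° − 81.3° = 8.7°.
sin θ₁/V₁ = sin θ₂/V₂ ⇒ sin θ₂ = 5.278·sin 8.7°/2.369 = 5.278·0.1513/2.369 = 0.3370.
θ₂ = arcsin 0.3370 = 19.69° from the normal.
From the interface: 90° − 19.69° = 70.31°.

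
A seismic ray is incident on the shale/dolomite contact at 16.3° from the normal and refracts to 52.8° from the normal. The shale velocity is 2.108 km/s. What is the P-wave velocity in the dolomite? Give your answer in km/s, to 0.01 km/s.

5.98 km/s

sin 16.3° = 0.2807; sin 52.8° = 0.7965.
V₂ = V₁·(sin θ₂/sin θ₁) = 2.108·(0.7965/0.2807) = 5.98 km/s.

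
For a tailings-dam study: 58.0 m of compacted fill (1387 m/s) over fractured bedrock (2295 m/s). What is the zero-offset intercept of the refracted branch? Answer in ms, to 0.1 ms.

θ_c = arcsin(V₁/V₂) = arcsin(1387/2295) = 37.18°; cos θ_c = 0.7967.
tᵢ = 2h·cos θ_c / V₁ = 2·58.0·0.7967 / 1387 = 0.06663 s.

66.6 ms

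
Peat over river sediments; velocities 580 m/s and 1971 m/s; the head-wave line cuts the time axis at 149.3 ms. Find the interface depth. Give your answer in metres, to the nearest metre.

45 m

θ_c = arcsin(580/1971) = 17.11°; cos θ_c = 0.9557.
tᵢ = 2h cos θ_c/V₁ ⇒ h = tᵢ·V₁/(2 cos θ_c) = 0.1493·580/(2·0.9557) = 45.30 m.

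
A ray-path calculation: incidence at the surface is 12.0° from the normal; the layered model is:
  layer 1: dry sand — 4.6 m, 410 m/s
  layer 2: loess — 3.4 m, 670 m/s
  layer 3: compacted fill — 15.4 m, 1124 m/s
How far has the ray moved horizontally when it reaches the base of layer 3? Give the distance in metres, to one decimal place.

12.9 m

Apply Snell's law at each interface; in layer i the horizontal offset is hᵢ·tan θᵢ.
Layer 1: θ = 12.00°; offset = 4.6·tan 12.00° = 0.978 m.
Layer 2: sin θ = 670·sin 12.0°/410 = 0.3398, θ = 19.86°; offset = 3.4·tan 19.86° = 1.228 m.
Layer 3: sin θ = 1124·sin 12.0°/410 = 0.5700, θ = 34.75°; offset = 15.4·tan 34.75° = 10.683 m.
Total horizontal offset = 12.889 m.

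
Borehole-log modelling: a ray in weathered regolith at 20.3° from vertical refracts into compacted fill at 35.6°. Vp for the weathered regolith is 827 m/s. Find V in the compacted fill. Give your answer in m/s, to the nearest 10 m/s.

1390 m/s

sin 20.3° = 0.3469; sin 35.6° = 0.5821.
V₂ = V₁·(sin θ₂/sin θ₁) = 827·(0.5821/0.3469) = 1387.62 m/s.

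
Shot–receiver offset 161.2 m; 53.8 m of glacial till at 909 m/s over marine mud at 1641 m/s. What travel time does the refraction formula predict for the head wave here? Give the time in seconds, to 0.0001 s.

θ_c = arcsin(V₁/V₂) = arcsin(909/1641) = 33.64°, cos θ_c = 0.8326.
Intercept time tᵢ = 2h cos θ_c / V₁ = 2·53.8·0.8326/909 = 0.09855 s.
t = x/V₂ + tᵢ = 161.2/1641 + 0.09855 = 0.19678 s.

0.1968 s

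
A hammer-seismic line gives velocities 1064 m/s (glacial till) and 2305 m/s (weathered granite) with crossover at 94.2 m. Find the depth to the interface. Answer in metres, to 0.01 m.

28.59 m

x_cross = 2h·√((V₂+V₁)/(V₂−V₁)) → h = x_cross / (2·√((V₂+V₁)/(V₂−V₁))).
√((V₂+V₁)/(V₂−V₁)) = √((2305+1064)/(2305−1064)) = 1.6476.
h = 94.2 / (2·1.6476) = 28.59 m.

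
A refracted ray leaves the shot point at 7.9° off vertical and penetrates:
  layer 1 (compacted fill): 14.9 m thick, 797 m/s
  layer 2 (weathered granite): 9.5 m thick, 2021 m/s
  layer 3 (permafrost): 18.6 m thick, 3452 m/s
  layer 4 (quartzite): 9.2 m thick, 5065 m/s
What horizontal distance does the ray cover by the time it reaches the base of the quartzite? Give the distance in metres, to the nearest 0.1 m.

Apply Snell's law at each interface; in layer i the horizontal offset is hᵢ·tan θᵢ.
Layer 1: θ = 7.90°; offset = 14.9·tan 7.90° = 2.068 m.
Layer 2: sin θ = 2021·sin 7.9°/797 = 0.3485, θ = 20.40°; offset = 9.5·tan 20.40° = 3.532 m.
Layer 3: sin θ = 3452·sin 7.9°/797 = 0.5953, θ = 36.53°; offset = 18.6·tan 36.53° = 13.781 m.
Layer 4: sin θ = 5065·sin 7.9°/797 = 0.8735, θ = 60.86°; offset = 9.2·tan 60.86° = 16.505 m.
Σ offsets = 35.886 m.

35.9 m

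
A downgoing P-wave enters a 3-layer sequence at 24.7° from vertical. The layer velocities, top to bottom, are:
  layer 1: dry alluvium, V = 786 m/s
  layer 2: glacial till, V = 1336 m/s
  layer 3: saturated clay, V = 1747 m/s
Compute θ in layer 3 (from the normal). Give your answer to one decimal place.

Ray parameter p = sin 24.7° / 786 = 5.3164e-04 s/m.
sin θ_3 = p·V_3 = 5.3164e-04 × 1747 = 0.9288.
θ_3 = arcsin 0.9288 = 68.24°.

68.2°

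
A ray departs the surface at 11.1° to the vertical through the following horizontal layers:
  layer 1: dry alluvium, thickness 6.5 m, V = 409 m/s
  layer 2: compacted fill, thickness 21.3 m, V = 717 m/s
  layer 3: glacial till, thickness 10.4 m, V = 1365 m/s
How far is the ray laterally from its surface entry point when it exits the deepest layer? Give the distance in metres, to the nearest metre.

18 m

Ray parameter p = sin 11.1° / 409 m/s = 4.7071e-04 s/m.
Layer 1: θ = 11.10°; offset = 6.5·tan 11.10° = 1.275 m.
Layer 2: sin θ = p·717 = 0.3375 → θ = 19.72°; offset = 21.3·tan 19.72° = 7.637 m.
Layer 3: sin θ = p·1365 = 0.6425 → θ = 39.98°; offset = 10.4·tan 39.98° = 8.721 m.
Summing the layer offsets gives 17.633 m.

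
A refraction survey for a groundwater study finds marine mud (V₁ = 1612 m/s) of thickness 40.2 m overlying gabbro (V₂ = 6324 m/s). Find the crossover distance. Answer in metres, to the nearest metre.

104 m

x_cross = 2h·√((V₂+V₁)/(V₂−V₁)).
(V₂+V₁)/(V₂−V₁) = (6324+1612)/(6324−1612) = 1.6842; √ = 1.2978.
x_cross = 2·40.2·1.2978 = 104.34 m.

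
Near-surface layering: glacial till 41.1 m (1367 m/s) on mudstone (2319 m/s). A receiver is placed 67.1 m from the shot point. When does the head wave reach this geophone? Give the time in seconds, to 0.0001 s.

0.0775 s

t = x/V₂ + 2h·√(V₂²−V₁²)/(V₁V₂).
√(V₂²−V₁²) = √(2319²−1367²) = 1873.3 m/s; delay term = 2·41.1·1873.3/(1367·2319) = 0.04857 s.
t = 67.1/2319 + 0.04857 = 0.07751 s.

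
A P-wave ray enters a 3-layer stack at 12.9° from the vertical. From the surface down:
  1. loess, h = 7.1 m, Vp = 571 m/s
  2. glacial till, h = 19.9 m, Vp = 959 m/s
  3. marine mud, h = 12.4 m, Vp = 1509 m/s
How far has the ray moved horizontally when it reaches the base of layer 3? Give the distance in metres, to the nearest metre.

p = sin θ₁/V₁ = sin 12.9°/571 = 3.9098e-04 s/m is conserved through the stack.
Layer 1: θ = 12.90°; offset = 7.1·tan 12.90° = 1.626 m.
Layer 2: sin θ = p·959 = 0.3750 → θ = 22.02°; offset = 19.9·tan 22.02° = 8.049 m.
Layer 3: sin θ = p·1509 = 0.5900 → θ = 36.16°; offset = 12.4·tan 36.16° = 9.061 m.
Total horizontal offset = 18.736 m.

19 m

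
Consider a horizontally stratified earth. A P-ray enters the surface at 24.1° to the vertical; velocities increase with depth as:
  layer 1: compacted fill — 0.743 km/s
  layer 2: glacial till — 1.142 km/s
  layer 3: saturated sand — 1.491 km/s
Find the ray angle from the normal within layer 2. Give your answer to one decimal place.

Snell's law across each interface conserves sin θ / V, so sin θ_2 = V_2·sin θ₁/V₁.
sin θ_2 = 1.142 × sin 24.1° / 0.743 = 0.6276.
θ_2 = 38.87° from the vertical.

38.9°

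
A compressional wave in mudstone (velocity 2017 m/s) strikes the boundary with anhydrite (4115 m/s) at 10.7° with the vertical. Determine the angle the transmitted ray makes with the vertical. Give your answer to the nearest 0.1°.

22.3°

sin θ₁/V₁ = sin θ₂/V₂ ⇒ sin θ₂ = 4115·sin 10.7°/2017 = 4115·0.1857/2017 = 0.3788.
θ₂ = arcsin 0.3788 = 22.26° from the normal.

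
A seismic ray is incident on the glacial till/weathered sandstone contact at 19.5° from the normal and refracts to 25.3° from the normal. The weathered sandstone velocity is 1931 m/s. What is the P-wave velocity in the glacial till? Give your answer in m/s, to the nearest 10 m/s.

1510 m/s

sin 19.5° = 0.3338; sin 25.3° = 0.4274.
V₁ = V₂·(sin θ₁/sin θ₂) = 1931·(0.3338/0.4274) = 1508.29 m/s.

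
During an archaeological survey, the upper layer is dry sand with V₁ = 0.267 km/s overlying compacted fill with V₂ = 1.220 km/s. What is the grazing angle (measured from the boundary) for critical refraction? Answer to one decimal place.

77.4°

At critical incidence the refracted ray runs along the interface (θ₂ = 90°), so sin θ_c = V₁/V₂.
θ_c = arcsin(0.267/1.220) = arcsin 0.2189 = 12.64°.
Measured from the interface: 90° − 12.64° = 77.36°.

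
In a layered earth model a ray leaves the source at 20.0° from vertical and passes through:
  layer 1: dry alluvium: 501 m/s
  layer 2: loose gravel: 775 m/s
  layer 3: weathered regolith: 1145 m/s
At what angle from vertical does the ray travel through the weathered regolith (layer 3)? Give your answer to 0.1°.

Snell's law across each interface conserves sin θ / V, so sin θ_3 = V_3·sin θ₁/V₁.
sin θ_3 = 1145 × sin 20.0° / 501 = 0.7817.
θ_3 = arcsin 0.7817 = 51.41°.

51.4°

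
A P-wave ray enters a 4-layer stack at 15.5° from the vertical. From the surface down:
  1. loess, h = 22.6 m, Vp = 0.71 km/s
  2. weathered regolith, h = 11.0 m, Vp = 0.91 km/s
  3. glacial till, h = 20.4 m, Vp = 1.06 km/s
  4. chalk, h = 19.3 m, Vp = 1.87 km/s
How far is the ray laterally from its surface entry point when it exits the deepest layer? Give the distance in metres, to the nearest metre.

38 m

Apply Snell's law at each interface; in layer i the horizontal offset is hᵢ·tan θᵢ.
Layer 1: θ = 15.50°; offset = 22.6·tan 15.50° = 6.268 m.
Layer 2: sin θ = 0.91·sin 15.5°/0.71 = 0.3425, θ = 20.03°; offset = 11.0·tan 20.03° = 4.010 m.
Layer 3: sin θ = 1.06·sin 15.5°/0.71 = 0.3990, θ = 23.51°; offset = 20.4·tan 23.51° = 8.876 m.
Layer 4: sin θ = 1.87·sin 15.5°/0.71 = 0.7039, θ = 44.74°; offset = 19.3·tan 44.74° = 19.124 m.
Σ offsets = 38.278 m.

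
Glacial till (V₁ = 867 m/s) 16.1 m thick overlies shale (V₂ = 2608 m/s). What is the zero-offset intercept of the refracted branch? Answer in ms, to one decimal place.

θ_c = arcsin(V₁/V₂) = arcsin(867/2608) = 19.42°; cos θ_c = 0.9431.
tᵢ = 2h·cos θ_c / V₁ = 2·16.1·0.9431 / 867 = 0.03503 s.

35.0 ms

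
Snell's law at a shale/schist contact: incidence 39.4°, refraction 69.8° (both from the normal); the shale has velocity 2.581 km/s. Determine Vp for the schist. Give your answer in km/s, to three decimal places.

Snell's law: sin 39.4°/V₁ = sin 69.8°/V₂.
V₂ = V₁·sin 69.8°/sin 39.4° = 2.581 × 1.4786 = 3.816 km/s.

3.816 km/s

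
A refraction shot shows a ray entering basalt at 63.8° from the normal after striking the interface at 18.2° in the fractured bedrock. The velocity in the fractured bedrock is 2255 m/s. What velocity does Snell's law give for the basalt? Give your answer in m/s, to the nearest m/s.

sin 18.2° = 0.3123; sin 63.8° = 0.8973.
V₂ = V₁·(sin θ₂/sin θ₁) = 2255·(0.8973/0.3123) = 6478.04 m/s.

6478 m/s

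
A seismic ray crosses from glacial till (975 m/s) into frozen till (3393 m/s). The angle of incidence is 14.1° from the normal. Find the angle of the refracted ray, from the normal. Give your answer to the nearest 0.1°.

58.0°

Snell's law: sin θ₂ = (V₂/V₁)·sin θ₁ = (3393/975)·sin 14.1° = 0.8478.
θ₂ = sin⁻¹(0.8478) = 57.97° (from vertical).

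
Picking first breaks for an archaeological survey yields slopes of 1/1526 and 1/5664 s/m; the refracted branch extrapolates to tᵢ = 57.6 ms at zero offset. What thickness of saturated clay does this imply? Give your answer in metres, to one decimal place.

θ_c = arcsin(1526/5664) = 15.63°; cos θ_c = 0.9630.
tᵢ = 2h cos θ_c/V₁ ⇒ h = tᵢ·V₁/(2 cos θ_c) = 0.0576·1526/(2·0.9630) = 45.64 m.

45.6 m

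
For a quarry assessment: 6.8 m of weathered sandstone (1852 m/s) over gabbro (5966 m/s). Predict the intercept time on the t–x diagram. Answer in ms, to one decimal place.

7.0 ms

θ_c = arcsin(V₁/V₂) = arcsin(1852/5966) = 18.08°; cos θ_c = 0.9506.
tᵢ = 2h·cos θ_c / V₁ = 2·6.8·0.9506 / 1852 = 0.00698 s.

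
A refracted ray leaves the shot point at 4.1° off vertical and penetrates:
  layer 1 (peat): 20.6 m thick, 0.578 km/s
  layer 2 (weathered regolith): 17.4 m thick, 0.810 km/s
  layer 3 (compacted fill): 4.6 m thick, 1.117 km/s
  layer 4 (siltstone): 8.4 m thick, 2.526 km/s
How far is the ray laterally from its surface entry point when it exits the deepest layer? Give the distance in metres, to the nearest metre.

7 m

Ray parameter p = sin 4.1° / 0.578 km/s = 1.2370e-01 s/km.
Layer 1: θ = 4.10°; offset = 20.6·tan 4.10° = 1.477 m.
Layer 2: sin θ = p·0.810 = 0.1002 → θ = 5.75°; offset = 17.4·tan 5.75° = 1.752 m.
Layer 3: sin θ = p·1.117 = 0.1382 → θ = 7.94°; offset = 4.6·tan 7.94° = 0.642 m.
Layer 4: sin θ = p·2.526 = 0.3125 → θ = 18.21°; offset = 8.4·tan 18.21° = 2.763 m.
Σ offsets = 6.634 m.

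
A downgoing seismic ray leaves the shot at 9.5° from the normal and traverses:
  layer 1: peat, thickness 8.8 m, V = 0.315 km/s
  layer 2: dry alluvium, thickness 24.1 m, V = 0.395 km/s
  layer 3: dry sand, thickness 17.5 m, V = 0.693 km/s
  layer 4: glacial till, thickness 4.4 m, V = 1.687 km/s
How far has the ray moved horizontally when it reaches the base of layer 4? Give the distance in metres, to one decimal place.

Apply Snell's law at each interface; in layer i the horizontal offset is hᵢ·tan θᵢ.
Layer 1: θ = 9.50°; offset = 8.8·tan 9.50° = 1.473 m.
Layer 2: sin θ = 0.395·sin 9.5°/0.315 = 0.2070, θ = 11.94°; offset = 24.1·tan 11.94° = 5.098 m.
Layer 3: sin θ = 0.693·sin 9.5°/0.315 = 0.3631, θ = 21.29°; offset = 17.5·tan 21.29° = 6.820 m.
Layer 4: sin θ = 1.687·sin 9.5°/0.315 = 0.8839, θ = 62.12°; offset = 4.4·tan 62.12° = 8.317 m.
Σ offsets = 21.707 m.

21.7 m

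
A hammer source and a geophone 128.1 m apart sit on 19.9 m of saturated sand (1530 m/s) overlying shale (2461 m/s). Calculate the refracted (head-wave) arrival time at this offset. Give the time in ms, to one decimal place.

72.4 ms

t = x/V₂ + 2h·√(V₂²−V₁²)/(V₁V₂).
√(V₂²−V₁²) = √(2461²−1530²) = 1927.6 m/s; delay term = 2·19.9·1927.6/(1530·2461) = 0.02037 s.
t = 128.1/2461 + 0.02037 = 0.07243 s.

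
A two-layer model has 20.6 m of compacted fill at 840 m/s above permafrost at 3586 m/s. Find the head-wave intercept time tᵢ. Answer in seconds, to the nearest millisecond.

tᵢ = 2h·√(V₂²−V₁²)/(V₁V₂).
√(V₂²−V₁²) = √(3586²−840²) = 3486.2 m/s.
tᵢ = 2·20.6·3486.2/(840·3586) = 0.04768 s.

0.048 s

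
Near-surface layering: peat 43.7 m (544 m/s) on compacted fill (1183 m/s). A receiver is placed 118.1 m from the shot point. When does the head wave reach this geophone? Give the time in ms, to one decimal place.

242.5 ms

t = x/V₂ + 2h·√(V₂²−V₁²)/(V₁V₂).
√(V₂²−V₁²) = √(1183²−544²) = 1050.5 m/s; delay term = 2·43.7·1050.5/(544·1183) = 0.14267 s.
t = 118.1/1183 + 0.14267 = 0.24250 s.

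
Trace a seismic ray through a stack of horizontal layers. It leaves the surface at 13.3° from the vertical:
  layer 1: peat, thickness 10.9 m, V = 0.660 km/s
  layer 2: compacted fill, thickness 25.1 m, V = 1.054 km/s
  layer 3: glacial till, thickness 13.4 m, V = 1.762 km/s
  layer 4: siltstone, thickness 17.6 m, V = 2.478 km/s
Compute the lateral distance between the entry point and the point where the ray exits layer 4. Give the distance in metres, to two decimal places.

53.08 m

Apply Snell's law at each interface; in layer i the horizontal offset is hᵢ·tan θᵢ.
Layer 1: θ = 13.30°; offset = 10.9·tan 13.30° = 2.5767 m.
Layer 2: sin θ = 1.054·sin 13.3°/0.660 = 0.3674, θ = 21.55°; offset = 25.1·tan 21.55° = 9.9146 m.
Layer 3: sin θ = 1.762·sin 13.3°/0.660 = 0.6142, θ = 37.89°; offset = 13.4·tan 37.89° = 10.4283 m.
Layer 4: sin θ = 2.478·sin 13.3°/0.660 = 0.8637, θ = 59.74°; offset = 17.6·tan 59.74° = 30.1650 m.
Σ offsets = 53.0846 m.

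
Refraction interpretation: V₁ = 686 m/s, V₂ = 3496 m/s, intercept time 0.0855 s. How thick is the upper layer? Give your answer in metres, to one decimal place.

θ_c = arcsin(686/3496) = 11.32°; cos θ_c = 0.9806.
tᵢ = 2h cos θ_c/V₁ ⇒ h = tᵢ·V₁/(2 cos θ_c) = 0.0855·686/(2·0.9806) = 29.91 m.

29.9 m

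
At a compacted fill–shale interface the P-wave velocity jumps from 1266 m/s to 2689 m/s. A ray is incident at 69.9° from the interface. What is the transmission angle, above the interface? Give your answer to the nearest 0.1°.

43.1°

Angle from the normal: 90° − 69.9° = 20.1°.
Snell's law: sin θ₂ = (V₂/V₁)·sin θ₁ = (2689/1266)·sin 20.1° = 0.7299.
θ₂ = arcsin 0.7299 = 46.88° from the normal.
From the interface: 90° − 46.88° = 43.12°.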